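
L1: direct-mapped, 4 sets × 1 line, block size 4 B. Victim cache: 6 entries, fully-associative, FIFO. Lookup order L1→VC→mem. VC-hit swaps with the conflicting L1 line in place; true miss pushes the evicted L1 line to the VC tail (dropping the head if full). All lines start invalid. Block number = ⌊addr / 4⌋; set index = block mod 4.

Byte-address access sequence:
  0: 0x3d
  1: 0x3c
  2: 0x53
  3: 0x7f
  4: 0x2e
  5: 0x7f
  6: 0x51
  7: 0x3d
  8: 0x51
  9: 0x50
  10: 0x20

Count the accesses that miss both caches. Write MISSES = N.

MISSES = 5

0: 0x3d (blk 15, set 3) → MISS  vc=[]
1: 0x3c (blk 15, set 3) → L1-HIT  vc=[]
2: 0x53 (blk 20, set 0) → MISS  vc=[]
3: 0x7f (blk 31, set 3) → MISS  vc=[15]
4: 0x2e (blk 11, set 3) → MISS  vc=[15, 31]
5: 0x7f (blk 31, set 3) → VC-HIT  vc=[15, 11]
6: 0x51 (blk 20, set 0) → L1-HIT  vc=[15, 11]
7: 0x3d (blk 15, set 3) → VC-HIT  vc=[31, 11]
8: 0x51 (blk 20, set 0) → L1-HIT  vc=[31, 11]
9: 0x50 (blk 20, set 0) → L1-HIT  vc=[31, 11]
10: 0x20 (blk 8, set 0) → MISS  vc=[31, 11, 20]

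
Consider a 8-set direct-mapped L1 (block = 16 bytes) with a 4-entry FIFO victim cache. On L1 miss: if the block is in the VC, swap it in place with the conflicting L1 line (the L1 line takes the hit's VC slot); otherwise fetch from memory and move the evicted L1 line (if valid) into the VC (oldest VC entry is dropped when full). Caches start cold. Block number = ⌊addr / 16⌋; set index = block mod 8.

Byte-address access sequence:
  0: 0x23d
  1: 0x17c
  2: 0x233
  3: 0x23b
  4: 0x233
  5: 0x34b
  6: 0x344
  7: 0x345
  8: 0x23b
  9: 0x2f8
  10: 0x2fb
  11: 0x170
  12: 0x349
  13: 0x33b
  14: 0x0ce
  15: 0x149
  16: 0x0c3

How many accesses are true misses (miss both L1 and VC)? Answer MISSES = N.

  [0] addr=0x23d blk=35 s=3: MISS | VC []
  [1] addr=0x17c blk=23 s=7: MISS | VC []
  [2] addr=0x233 blk=35 s=3: L1-HIT | VC []
  [3] addr=0x23b blk=35 s=3: L1-HIT | VC []
  [4] addr=0x233 blk=35 s=3: L1-HIT | VC []
  [5] addr=0x34b blk=52 s=4: MISS | VC []
  [6] addr=0x344 blk=52 s=4: L1-HIT | VC []
  [7] addr=0x345 blk=52 s=4: L1-HIT | VC []
  [8] addr=0x23b blk=35 s=3: L1-HIT | VC []
  [9] addr=0x2f8 blk=47 s=7: MISS | VC [23]
  [10] addr=0x2fb blk=47 s=7: L1-HIT | VC [23]
  [11] addr=0x170 blk=23 s=7: VC-HIT | VC [47]
  [12] addr=0x349 blk=52 s=4: L1-HIT | VC [47]
  [13] addr=0x33b blk=51 s=3: MISS | VC [47, 35]
  [14] addr=0xce blk=12 s=4: MISS | VC [47, 35, 52]
  [15] addr=0x149 blk=20 s=4: MISS | VC [47, 35, 52, 12]
  [16] addr=0xc3 blk=12 s=4: VC-HIT | VC [47, 35, 52, 20]

MISSES = 7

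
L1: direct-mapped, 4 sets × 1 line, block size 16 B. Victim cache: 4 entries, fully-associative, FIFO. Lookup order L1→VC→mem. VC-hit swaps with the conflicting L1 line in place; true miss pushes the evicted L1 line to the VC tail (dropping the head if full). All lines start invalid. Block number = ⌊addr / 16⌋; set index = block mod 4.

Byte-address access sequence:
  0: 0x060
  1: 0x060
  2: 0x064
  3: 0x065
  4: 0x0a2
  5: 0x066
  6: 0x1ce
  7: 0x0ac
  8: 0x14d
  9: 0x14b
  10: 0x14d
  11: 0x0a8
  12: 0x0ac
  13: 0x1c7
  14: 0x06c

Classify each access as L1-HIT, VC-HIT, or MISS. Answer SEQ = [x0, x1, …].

SEQ = [MISS, L1-HIT, L1-HIT, L1-HIT, MISS, VC-HIT, MISS, VC-HIT, MISS, L1-HIT, L1-HIT, L1-HIT, L1-HIT, VC-HIT, VC-HIT]

#0 0x60→b6/s2 MISS; vc=[]
#1 0x60→b6/s2 L1-HIT; vc=[]
#2 0x64→b6/s2 L1-HIT; vc=[]
#3 0x65→b6/s2 L1-HIT; vc=[]
#4 0xa2→b10/s2 MISS; vc=[6]
#5 0x66→b6/s2 VC-HIT; vc=[10]
#6 0x1ce→b28/s0 MISS; vc=[10]
#7 0xac→b10/s2 VC-HIT; vc=[6]
#8 0x14d→b20/s0 MISS; vc=[6,28]
#9 0x14b→b20/s0 L1-HIT; vc=[6,28]
#10 0x14d→b20/s0 L1-HIT; vc=[6,28]
#11 0xa8→b10/s2 L1-HIT; vc=[6,28]
#12 0xac→b10/s2 L1-HIT; vc=[6,28]
#13 0x1c7→b28/s0 VC-HIT; vc=[6,20]
#14 0x6c→b6/s2 VC-HIT; vc=[10,20]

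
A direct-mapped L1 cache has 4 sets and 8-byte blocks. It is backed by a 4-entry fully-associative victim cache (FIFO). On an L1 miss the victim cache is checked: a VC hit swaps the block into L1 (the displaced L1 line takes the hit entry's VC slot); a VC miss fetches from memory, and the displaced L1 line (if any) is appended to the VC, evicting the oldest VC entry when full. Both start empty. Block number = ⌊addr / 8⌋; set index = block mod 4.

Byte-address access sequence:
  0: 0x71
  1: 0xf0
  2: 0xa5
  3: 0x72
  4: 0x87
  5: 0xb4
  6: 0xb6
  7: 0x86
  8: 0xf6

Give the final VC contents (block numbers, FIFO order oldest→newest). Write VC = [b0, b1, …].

VC = [22, 20, 14]

#0 0x71→b14/s2 MISS; vc=[]
#1 0xf0→b30/s2 MISS; vc=[14]
#2 0xa5→b20/s0 MISS; vc=[14]
#3 0x72→b14/s2 VC-HIT; vc=[30]
#4 0x87→b16/s0 MISS; vc=[30,20]
#5 0xb4→b22/s2 MISS; vc=[30,20,14]
#6 0xb6→b22/s2 L1-HIT; vc=[30,20,14]
#7 0x86→b16/s0 L1-HIT; vc=[30,20,14]
#8 0xf6→b30/s2 VC-HIT; vc=[22,20,14]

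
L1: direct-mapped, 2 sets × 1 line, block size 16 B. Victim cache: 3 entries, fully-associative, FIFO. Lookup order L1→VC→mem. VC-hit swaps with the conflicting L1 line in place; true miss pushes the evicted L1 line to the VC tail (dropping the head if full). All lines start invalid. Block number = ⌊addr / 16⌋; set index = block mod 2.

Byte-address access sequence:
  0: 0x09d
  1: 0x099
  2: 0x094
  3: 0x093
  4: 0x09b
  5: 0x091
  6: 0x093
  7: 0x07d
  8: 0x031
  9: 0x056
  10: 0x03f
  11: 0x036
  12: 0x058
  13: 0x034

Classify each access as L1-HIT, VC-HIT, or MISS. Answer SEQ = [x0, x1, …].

#0 0x9d→b9/s1 MISS; vc=[]
#1 0x99→b9/s1 L1-HIT; vc=[]
#2 0x94→b9/s1 L1-HIT; vc=[]
#3 0x93→b9/s1 L1-HIT; vc=[]
#4 0x9b→b9/s1 L1-HIT; vc=[]
#5 0x91→b9/s1 L1-HIT; vc=[]
#6 0x93→b9/s1 L1-HIT; vc=[]
#7 0x7d→b7/s1 MISS; vc=[9]
#8 0x31→b3/s1 MISS; vc=[9,7]
#9 0x56→b5/s1 MISS; vc=[9,7,3]
#10 0x3f→b3/s1 VC-HIT; vc=[9,7,5]
#11 0x36→b3/s1 L1-HIT; vc=[9,7,5]
#12 0x58→b5/s1 VC-HIT; vc=[9,7,3]
#13 0x34→b3/s1 VC-HIT; vc=[9,7,5]

SEQ = [MISS, L1-HIT, L1-HIT, L1-HIT, L1-HIT, L1-HIT, L1-HIT, MISS, MISS, MISS, VC-HIT, L1-HIT, VC-HIT, VC-HIT]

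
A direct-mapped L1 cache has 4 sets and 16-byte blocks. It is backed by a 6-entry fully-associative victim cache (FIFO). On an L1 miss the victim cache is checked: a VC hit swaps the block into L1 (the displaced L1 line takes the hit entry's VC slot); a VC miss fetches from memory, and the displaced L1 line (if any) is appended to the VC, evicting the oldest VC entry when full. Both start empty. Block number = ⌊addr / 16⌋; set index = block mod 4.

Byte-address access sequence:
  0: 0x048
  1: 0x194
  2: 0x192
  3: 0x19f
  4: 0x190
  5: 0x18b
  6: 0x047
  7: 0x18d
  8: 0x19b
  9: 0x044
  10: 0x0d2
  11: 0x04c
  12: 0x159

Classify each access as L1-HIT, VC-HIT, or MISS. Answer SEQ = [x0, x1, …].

  [0] addr=0x48 blk=4 s=0: MISS | VC []
  [1] addr=0x194 blk=25 s=1: MISS | VC []
  [2] addr=0x192 blk=25 s=1: L1-HIT | VC []
  [3] addr=0x19f blk=25 s=1: L1-HIT | VC []
  [4] addr=0x190 blk=25 s=1: L1-HIT | VC []
  [5] addr=0x18b blk=24 s=0: MISS | VC [4]
  [6] addr=0x47 blk=4 s=0: VC-HIT | VC [24]
  [7] addr=0x18d blk=24 s=0: VC-HIT | VC [4]
  [8] addr=0x19b blk=25 s=1: L1-HIT | VC [4]
  [9] addr=0x44 blk=4 s=0: VC-HIT | VC [24]
  [10] addr=0xd2 blk=13 s=1: MISS | VC [24, 25]
  [11] addr=0x4c blk=4 s=0: L1-HIT | VC [24, 25]
  [12] addr=0x159 blk=21 s=1: MISS | VC [24, 25, 13]

SEQ = [MISS, MISS, L1-HIT, L1-HIT, L1-HIT, MISS, VC-HIT, VC-HIT, L1-HIT, VC-HIT, MISS, L1-HIT, MISS]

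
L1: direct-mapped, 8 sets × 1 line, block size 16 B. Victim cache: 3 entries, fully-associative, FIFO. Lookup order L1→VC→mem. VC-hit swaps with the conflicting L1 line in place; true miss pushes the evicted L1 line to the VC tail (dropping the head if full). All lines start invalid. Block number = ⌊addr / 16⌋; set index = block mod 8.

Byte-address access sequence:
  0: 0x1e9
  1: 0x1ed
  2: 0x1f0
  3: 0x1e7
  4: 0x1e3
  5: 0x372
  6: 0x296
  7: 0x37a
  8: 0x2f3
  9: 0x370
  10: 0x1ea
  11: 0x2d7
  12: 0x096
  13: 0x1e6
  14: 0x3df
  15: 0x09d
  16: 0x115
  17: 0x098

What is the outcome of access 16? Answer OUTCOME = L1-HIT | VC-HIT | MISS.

  [0] addr=0x1e9 blk=30 s=6: MISS | VC []
  [1] addr=0x1ed blk=30 s=6: L1-HIT | VC []
  [2] addr=0x1f0 blk=31 s=7: MISS | VC []
  [3] addr=0x1e7 blk=30 s=6: L1-HIT | VC []
  [4] addr=0x1e3 blk=30 s=6: L1-HIT | VC []
  [5] addr=0x372 blk=55 s=7: MISS | VC [31]
  [6] addr=0x296 blk=41 s=1: MISS | VC [31]
  [7] addr=0x37a blk=55 s=7: L1-HIT | VC [31]
  [8] addr=0x2f3 blk=47 s=7: MISS | VC [31, 55]
  [9] addr=0x370 blk=55 s=7: VC-HIT | VC [31, 47]
  [10] addr=0x1ea blk=30 s=6: L1-HIT | VC [31, 47]
  [11] addr=0x2d7 blk=45 s=5: MISS | VC [31, 47]
  [12] addr=0x96 blk=9 s=1: MISS | VC [31, 47, 41]
  [13] addr=0x1e6 blk=30 s=6: L1-HIT | VC [31, 47, 41]
  [14] addr=0x3df blk=61 s=5: MISS | VC [47, 41, 45]
  [15] addr=0x9d blk=9 s=1: L1-HIT | VC [47, 41, 45]
  [16] addr=0x115 blk=17 s=1: MISS | VC [41, 45, 9]
  [17] addr=0x98 blk=9 s=1: VC-HIT | VC [41, 45, 17]

OUTCOME = MISS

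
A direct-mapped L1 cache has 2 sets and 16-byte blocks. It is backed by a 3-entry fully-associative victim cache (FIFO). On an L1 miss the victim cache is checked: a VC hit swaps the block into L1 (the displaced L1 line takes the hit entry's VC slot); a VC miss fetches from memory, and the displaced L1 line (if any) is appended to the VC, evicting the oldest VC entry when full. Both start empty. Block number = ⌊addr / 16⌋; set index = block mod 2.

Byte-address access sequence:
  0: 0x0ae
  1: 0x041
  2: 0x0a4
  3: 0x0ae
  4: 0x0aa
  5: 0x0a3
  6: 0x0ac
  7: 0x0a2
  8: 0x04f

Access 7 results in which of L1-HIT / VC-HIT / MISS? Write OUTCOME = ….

OUTCOME = L1-HIT

#0 0xae→b10/s0 MISS; vc=[]
#1 0x41→b4/s0 MISS; vc=[10]
#2 0xa4→b10/s0 VC-HIT; vc=[4]
#3 0xae→b10/s0 L1-HIT; vc=[4]
#4 0xaa→b10/s0 L1-HIT; vc=[4]
#5 0xa3→b10/s0 L1-HIT; vc=[4]
#6 0xac→b10/s0 L1-HIT; vc=[4]
#7 0xa2→b10/s0 L1-HIT; vc=[4]
#8 0x4f→b4/s0 VC-HIT; vc=[10]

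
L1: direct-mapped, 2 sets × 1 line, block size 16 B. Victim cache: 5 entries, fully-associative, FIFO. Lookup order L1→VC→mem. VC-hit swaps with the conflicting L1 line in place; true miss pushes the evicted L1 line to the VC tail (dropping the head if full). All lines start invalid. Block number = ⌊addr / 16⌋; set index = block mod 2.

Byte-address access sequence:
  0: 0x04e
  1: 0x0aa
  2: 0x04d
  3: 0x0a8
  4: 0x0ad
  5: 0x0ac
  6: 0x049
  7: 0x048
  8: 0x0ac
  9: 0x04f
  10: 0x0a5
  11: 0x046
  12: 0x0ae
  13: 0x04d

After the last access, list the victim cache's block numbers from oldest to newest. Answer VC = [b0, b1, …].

VC = [10]

0: 0x4e (blk 4, set 0) → MISS  vc=[]
1: 0xaa (blk 10, set 0) → MISS  vc=[4]
2: 0x4d (blk 4, set 0) → VC-HIT  vc=[10]
3: 0xa8 (blk 10, set 0) → VC-HIT  vc=[4]
4: 0xad (blk 10, set 0) → L1-HIT  vc=[4]
5: 0xac (blk 10, set 0) → L1-HIT  vc=[4]
6: 0x49 (blk 4, set 0) → VC-HIT  vc=[10]
7: 0x48 (blk 4, set 0) → L1-HIT  vc=[10]
8: 0xac (blk 10, set 0) → VC-HIT  vc=[4]
9: 0x4f (blk 4, set 0) → VC-HIT  vc=[10]
10: 0xa5 (blk 10, set 0) → VC-HIT  vc=[4]
11: 0x46 (blk 4, set 0) → VC-HIT  vc=[10]
12: 0xae (blk 10, set 0) → VC-HIT  vc=[4]
13: 0x4d (blk 4, set 0) → VC-HIT  vc=[10]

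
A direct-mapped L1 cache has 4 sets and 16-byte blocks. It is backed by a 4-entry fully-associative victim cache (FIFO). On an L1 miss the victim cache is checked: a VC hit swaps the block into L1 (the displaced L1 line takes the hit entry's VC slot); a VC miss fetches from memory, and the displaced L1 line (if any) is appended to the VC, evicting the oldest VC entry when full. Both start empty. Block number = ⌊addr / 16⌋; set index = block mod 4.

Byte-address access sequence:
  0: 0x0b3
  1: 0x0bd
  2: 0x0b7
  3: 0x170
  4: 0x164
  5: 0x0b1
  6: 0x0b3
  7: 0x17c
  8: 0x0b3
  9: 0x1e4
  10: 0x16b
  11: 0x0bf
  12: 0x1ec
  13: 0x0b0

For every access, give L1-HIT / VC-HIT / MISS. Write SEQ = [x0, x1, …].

SEQ = [MISS, L1-HIT, L1-HIT, MISS, MISS, VC-HIT, L1-HIT, VC-HIT, VC-HIT, MISS, VC-HIT, L1-HIT, VC-HIT, L1-HIT]

  [0] addr=0xb3 blk=11 s=3: MISS | VC []
  [1] addr=0xbd blk=11 s=3: L1-HIT | VC []
  [2] addr=0xb7 blk=11 s=3: L1-HIT | VC []
  [3] addr=0x170 blk=23 s=3: MISS | VC [11]
  [4] addr=0x164 blk=22 s=2: MISS | VC [11]
  [5] addr=0xb1 blk=11 s=3: VC-HIT | VC [23]
  [6] addr=0xb3 blk=11 s=3: L1-HIT | VC [23]
  [7] addr=0x17c blk=23 s=3: VC-HIT | VC [11]
  [8] addr=0xb3 blk=11 s=3: VC-HIT | VC [23]
  [9] addr=0x1e4 blk=30 s=2: MISS | VC [23, 22]
  [10] addr=0x16b blk=22 s=2: VC-HIT | VC [23, 30]
  [11] addr=0xbf blk=11 s=3: L1-HIT | VC [23, 30]
  [12] addr=0x1ec blk=30 s=2: VC-HIT | VC [23, 22]
  [13] addr=0xb0 blk=11 s=3: L1-HIT | VC [23, 22]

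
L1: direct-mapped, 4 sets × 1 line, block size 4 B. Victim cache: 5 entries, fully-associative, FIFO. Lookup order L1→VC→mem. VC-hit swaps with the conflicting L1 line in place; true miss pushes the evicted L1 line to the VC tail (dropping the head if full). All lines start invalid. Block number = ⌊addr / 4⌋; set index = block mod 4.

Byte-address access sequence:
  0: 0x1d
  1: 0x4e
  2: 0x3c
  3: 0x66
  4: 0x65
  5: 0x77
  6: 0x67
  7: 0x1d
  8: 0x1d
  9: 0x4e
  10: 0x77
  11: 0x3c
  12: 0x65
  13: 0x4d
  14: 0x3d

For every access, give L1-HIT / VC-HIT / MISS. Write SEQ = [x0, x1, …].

SEQ = [MISS, MISS, MISS, MISS, L1-HIT, MISS, VC-HIT, VC-HIT, L1-HIT, VC-HIT, VC-HIT, VC-HIT, VC-HIT, VC-HIT, VC-HIT]

#0 0x1d→b7/s3 MISS; vc=[]
#1 0x4e→b19/s3 MISS; vc=[7]
#2 0x3c→b15/s3 MISS; vc=[7,19]
#3 0x66→b25/s1 MISS; vc=[7,19]
#4 0x65→b25/s1 L1-HIT; vc=[7,19]
#5 0x77→b29/s1 MISS; vc=[7,19,25]
#6 0x67→b25/s1 VC-HIT; vc=[7,19,29]
#7 0x1d→b7/s3 VC-HIT; vc=[15,19,29]
#8 0x1d→b7/s3 L1-HIT; vc=[15,19,29]
#9 0x4e→b19/s3 VC-HIT; vc=[15,7,29]
#10 0x77→b29/s1 VC-HIT; vc=[15,7,25]
#11 0x3c→b15/s3 VC-HIT; vc=[19,7,25]
#12 0x65→b25/s1 VC-HIT; vc=[19,7,29]
#13 0x4d→b19/s3 VC-HIT; vc=[15,7,29]
#14 0x3d→b15/s3 VC-HIT; vc=[19,7,29]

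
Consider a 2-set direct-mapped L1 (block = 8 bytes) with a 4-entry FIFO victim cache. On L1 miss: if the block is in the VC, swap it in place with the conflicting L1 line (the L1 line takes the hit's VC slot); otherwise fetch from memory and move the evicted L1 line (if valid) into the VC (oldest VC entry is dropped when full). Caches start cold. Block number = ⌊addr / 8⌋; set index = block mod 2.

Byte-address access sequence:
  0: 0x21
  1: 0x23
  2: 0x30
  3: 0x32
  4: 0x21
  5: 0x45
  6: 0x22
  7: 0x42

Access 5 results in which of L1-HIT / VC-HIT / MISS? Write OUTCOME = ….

#0 0x21→b4/s0 MISS; vc=[]
#1 0x23→b4/s0 L1-HIT; vc=[]
#2 0x30→b6/s0 MISS; vc=[4]
#3 0x32→b6/s0 L1-HIT; vc=[4]
#4 0x21→b4/s0 VC-HIT; vc=[6]
#5 0x45→b8/s0 MISS; vc=[6,4]
#6 0x22→b4/s0 VC-HIT; vc=[6,8]
#7 0x42→b8/s0 VC-HIT; vc=[6,4]

OUTCOME = MISS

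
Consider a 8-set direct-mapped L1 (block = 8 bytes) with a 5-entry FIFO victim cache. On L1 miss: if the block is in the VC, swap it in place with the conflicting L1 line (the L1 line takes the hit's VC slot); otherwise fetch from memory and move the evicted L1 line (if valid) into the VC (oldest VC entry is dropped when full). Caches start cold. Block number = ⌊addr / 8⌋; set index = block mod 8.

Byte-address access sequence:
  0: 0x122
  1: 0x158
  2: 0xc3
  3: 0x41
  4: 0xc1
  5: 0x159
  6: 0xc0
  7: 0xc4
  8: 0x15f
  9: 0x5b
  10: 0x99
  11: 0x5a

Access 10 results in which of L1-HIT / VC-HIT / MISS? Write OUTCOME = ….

OUTCOME = MISS

0: 0x122 (blk 36, set 4) → MISS  vc=[]
1: 0x158 (blk 43, set 3) → MISS  vc=[]
2: 0xc3 (blk 24, set 0) → MISS  vc=[]
3: 0x41 (blk 8, set 0) → MISS  vc=[24]
4: 0xc1 (blk 24, set 0) → VC-HIT  vc=[8]
5: 0x159 (blk 43, set 3) → L1-HIT  vc=[8]
6: 0xc0 (blk 24, set 0) → L1-HIT  vc=[8]
7: 0xc4 (blk 24, set 0) → L1-HIT  vc=[8]
8: 0x15f (blk 43, set 3) → L1-HIT  vc=[8]
9: 0x5b (blk 11, set 3) → MISS  vc=[8, 43]
10: 0x99 (blk 19, set 3) → MISS  vc=[8, 43, 11]
11: 0x5a (blk 11, set 3) → VC-HIT  vc=[8, 43, 19]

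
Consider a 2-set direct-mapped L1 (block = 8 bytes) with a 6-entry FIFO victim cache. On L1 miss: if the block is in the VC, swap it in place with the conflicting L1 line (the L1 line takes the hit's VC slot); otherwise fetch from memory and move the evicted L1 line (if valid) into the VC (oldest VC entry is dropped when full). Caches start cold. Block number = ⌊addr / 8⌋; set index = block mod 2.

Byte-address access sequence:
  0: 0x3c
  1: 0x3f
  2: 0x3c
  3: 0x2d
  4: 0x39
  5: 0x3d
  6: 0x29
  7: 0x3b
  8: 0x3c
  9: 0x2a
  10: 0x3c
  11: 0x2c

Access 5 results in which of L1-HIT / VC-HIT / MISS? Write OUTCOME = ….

0: 0x3c (blk 7, set 1) → MISS  vc=[]
1: 0x3f (blk 7, set 1) → L1-HIT  vc=[]
2: 0x3c (blk 7, set 1) → L1-HIT  vc=[]
3: 0x2d (blk 5, set 1) → MISS  vc=[7]
4: 0x39 (blk 7, set 1) → VC-HIT  vc=[5]
5: 0x3d (blk 7, set 1) → L1-HIT  vc=[5]
6: 0x29 (blk 5, set 1) → VC-HIT  vc=[7]
7: 0x3b (blk 7, set 1) → VC-HIT  vc=[5]
8: 0x3c (blk 7, set 1) → L1-HIT  vc=[5]
9: 0x2a (blk 5, set 1) → VC-HIT  vc=[7]
10: 0x3c (blk 7, set 1) → VC-HIT  vc=[5]
11: 0x2c (blk 5, set 1) → VC-HIT  vc=[7]

OUTCOME = L1-HIT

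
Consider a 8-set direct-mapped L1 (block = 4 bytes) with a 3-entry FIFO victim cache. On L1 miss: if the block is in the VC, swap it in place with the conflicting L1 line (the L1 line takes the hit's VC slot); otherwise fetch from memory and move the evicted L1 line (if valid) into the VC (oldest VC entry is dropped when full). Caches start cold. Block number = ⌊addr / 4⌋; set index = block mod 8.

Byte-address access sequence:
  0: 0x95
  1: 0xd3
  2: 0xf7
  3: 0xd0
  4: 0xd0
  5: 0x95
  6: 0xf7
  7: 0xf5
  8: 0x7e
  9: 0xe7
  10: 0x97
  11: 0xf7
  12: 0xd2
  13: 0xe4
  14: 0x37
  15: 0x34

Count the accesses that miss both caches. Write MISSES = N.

0: 0x95 (blk 37, set 5) → MISS  vc=[]
1: 0xd3 (blk 52, set 4) → MISS  vc=[]
2: 0xf7 (blk 61, set 5) → MISS  vc=[37]
3: 0xd0 (blk 52, set 4) → L1-HIT  vc=[37]
4: 0xd0 (blk 52, set 4) → L1-HIT  vc=[37]
5: 0x95 (blk 37, set 5) → VC-HIT  vc=[61]
6: 0xf7 (blk 61, set 5) → VC-HIT  vc=[37]
7: 0xf5 (blk 61, set 5) → L1-HIT  vc=[37]
8: 0x7e (blk 31, set 7) → MISS  vc=[37]
9: 0xe7 (blk 57, set 1) → MISS  vc=[37]
10: 0x97 (blk 37, set 5) → VC-HIT  vc=[61]
11: 0xf7 (blk 61, set 5) → VC-HIT  vc=[37]
12: 0xd2 (blk 52, set 4) → L1-HIT  vc=[37]
13: 0xe4 (blk 57, set 1) → L1-HIT  vc=[37]
14: 0x37 (blk 13, set 5) → MISS  vc=[37, 61]
15: 0x34 (blk 13, set 5) → L1-HIT  vc=[37, 61]

MISSES = 6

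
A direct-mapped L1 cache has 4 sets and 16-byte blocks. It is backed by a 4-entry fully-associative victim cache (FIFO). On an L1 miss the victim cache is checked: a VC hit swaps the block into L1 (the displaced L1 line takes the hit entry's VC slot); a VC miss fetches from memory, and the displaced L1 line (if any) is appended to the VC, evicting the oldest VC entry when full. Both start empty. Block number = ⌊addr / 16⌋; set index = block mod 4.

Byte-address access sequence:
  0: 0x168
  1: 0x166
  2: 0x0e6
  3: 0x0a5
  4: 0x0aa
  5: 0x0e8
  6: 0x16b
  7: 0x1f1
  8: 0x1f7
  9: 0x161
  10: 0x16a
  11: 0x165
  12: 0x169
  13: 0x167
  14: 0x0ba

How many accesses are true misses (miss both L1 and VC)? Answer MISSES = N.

MISSES = 5

  [0] addr=0x168 blk=22 s=2: MISS | VC []
  [1] addr=0x166 blk=22 s=2: L1-HIT | VC []
  [2] addr=0xe6 blk=14 s=2: MISS | VC [22]
  [3] addr=0xa5 blk=10 s=2: MISS | VC [22, 14]
  [4] addr=0xaa blk=10 s=2: L1-HIT | VC [22, 14]
  [5] addr=0xe8 blk=14 s=2: VC-HIT | VC [22, 10]
  [6] addr=0x16b blk=22 s=2: VC-HIT | VC [14, 10]
  [7] addr=0x1f1 blk=31 s=3: MISS | VC [14, 10]
  [8] addr=0x1f7 blk=31 s=3: L1-HIT | VC [14, 10]
  [9] addr=0x161 blk=22 s=2: L1-HIT | VC [14, 10]
  [10] addr=0x16a blk=22 s=2: L1-HIT | VC [14, 10]
  [11] addr=0x165 blk=22 s=2: L1-HIT | VC [14, 10]
  [12] addr=0x169 blk=22 s=2: L1-HIT | VC [14, 10]
  [13] addr=0x167 blk=22 s=2: L1-HIT | VC [14, 10]
  [14] addr=0xba blk=11 s=3: MISS | VC [14, 10, 31]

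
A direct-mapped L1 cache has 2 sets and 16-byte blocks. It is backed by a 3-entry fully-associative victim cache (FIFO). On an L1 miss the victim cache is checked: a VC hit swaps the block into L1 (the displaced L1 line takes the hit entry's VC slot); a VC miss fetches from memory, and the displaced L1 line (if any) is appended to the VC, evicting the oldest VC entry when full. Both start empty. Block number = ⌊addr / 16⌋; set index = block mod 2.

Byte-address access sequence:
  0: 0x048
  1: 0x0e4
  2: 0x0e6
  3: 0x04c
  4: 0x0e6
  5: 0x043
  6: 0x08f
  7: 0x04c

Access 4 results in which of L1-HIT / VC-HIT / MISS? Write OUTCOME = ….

OUTCOME = VC-HIT

0: 0x48 (blk 4, set 0) → MISS  vc=[]
1: 0xe4 (blk 14, set 0) → MISS  vc=[4]
2: 0xe6 (blk 14, set 0) → L1-HIT  vc=[4]
3: 0x4c (blk 4, set 0) → VC-HIT  vc=[14]
4: 0xe6 (blk 14, set 0) → VC-HIT  vc=[4]
5: 0x43 (blk 4, set 0) → VC-HIT  vc=[14]
6: 0x8f (blk 8, set 0) → MISS  vc=[14, 4]
7: 0x4c (blk 4, set 0) → VC-HIT  vc=[14, 8]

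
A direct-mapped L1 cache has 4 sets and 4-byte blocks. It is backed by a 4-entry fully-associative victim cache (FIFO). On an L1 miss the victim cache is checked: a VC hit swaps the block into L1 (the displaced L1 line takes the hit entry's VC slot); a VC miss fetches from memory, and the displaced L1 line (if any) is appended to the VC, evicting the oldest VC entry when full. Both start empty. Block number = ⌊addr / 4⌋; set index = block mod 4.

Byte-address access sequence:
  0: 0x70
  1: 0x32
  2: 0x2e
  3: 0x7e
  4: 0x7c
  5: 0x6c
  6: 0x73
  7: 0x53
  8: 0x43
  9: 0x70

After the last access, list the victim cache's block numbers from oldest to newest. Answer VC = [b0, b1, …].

0: 0x70 (blk 28, set 0) → MISS  vc=[]
1: 0x32 (blk 12, set 0) → MISS  vc=[28]
2: 0x2e (blk 11, set 3) → MISS  vc=[28]
3: 0x7e (blk 31, set 3) → MISS  vc=[28, 11]
4: 0x7c (blk 31, set 3) → L1-HIT  vc=[28, 11]
5: 0x6c (blk 27, set 3) → MISS  vc=[28, 11, 31]
6: 0x73 (blk 28, set 0) → VC-HIT  vc=[12, 11, 31]
7: 0x53 (blk 20, set 0) → MISS  vc=[12, 11, 31, 28]
8: 0x43 (blk 16, set 0) → MISS  vc=[11, 31, 28, 20]
9: 0x70 (blk 28, set 0) → VC-HIT  vc=[11, 31, 16, 20]

VC = [11, 31, 16, 20]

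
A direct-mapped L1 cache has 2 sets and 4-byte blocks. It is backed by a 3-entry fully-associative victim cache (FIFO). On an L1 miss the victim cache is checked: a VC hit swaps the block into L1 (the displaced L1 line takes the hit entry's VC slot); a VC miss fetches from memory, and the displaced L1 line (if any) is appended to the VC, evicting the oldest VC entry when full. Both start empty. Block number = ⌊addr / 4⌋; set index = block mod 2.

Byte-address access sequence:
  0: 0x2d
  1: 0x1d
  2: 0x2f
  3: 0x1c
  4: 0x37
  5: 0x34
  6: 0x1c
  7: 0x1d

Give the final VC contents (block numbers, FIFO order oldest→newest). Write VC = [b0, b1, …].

VC = [11, 13]

#0 0x2d→b11/s1 MISS; vc=[]
#1 0x1d→b7/s1 MISS; vc=[11]
#2 0x2f→b11/s1 VC-HIT; vc=[7]
#3 0x1c→b7/s1 VC-HIT; vc=[11]
#4 0x37→b13/s1 MISS; vc=[11,7]
#5 0x34→b13/s1 L1-HIT; vc=[11,7]
#6 0x1c→b7/s1 VC-HIT; vc=[11,13]
#7 0x1d→b7/s1 L1-HIT; vc=[11,13]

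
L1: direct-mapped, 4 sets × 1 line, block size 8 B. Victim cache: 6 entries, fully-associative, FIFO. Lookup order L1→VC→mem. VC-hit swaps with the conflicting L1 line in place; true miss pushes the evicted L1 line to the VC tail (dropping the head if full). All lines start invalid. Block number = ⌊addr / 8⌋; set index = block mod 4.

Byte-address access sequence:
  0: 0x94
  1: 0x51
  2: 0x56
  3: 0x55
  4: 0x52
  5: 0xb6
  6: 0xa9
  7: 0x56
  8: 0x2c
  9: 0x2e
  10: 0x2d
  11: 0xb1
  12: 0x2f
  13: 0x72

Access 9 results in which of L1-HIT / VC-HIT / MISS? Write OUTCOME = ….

#0 0x94→b18/s2 MISS; vc=[]
#1 0x51→b10/s2 MISS; vc=[18]
#2 0x56→b10/s2 L1-HIT; vc=[18]
#3 0x55→b10/s2 L1-HIT; vc=[18]
#4 0x52→b10/s2 L1-HIT; vc=[18]
#5 0xb6→b22/s2 MISS; vc=[18,10]
#6 0xa9→b21/s1 MISS; vc=[18,10]
#7 0x56→b10/s2 VC-HIT; vc=[18,22]
#8 0x2c→b5/s1 MISS; vc=[18,22,21]
#9 0x2e→b5/s1 L1-HIT; vc=[18,22,21]
#10 0x2d→b5/s1 L1-HIT; vc=[18,22,21]
#11 0xb1→b22/s2 VC-HIT; vc=[18,10,21]
#12 0x2f→b5/s1 L1-HIT; vc=[18,10,21]
#13 0x72→b14/s2 MISS; vc=[18,10,21,22]

OUTCOME = L1-HIT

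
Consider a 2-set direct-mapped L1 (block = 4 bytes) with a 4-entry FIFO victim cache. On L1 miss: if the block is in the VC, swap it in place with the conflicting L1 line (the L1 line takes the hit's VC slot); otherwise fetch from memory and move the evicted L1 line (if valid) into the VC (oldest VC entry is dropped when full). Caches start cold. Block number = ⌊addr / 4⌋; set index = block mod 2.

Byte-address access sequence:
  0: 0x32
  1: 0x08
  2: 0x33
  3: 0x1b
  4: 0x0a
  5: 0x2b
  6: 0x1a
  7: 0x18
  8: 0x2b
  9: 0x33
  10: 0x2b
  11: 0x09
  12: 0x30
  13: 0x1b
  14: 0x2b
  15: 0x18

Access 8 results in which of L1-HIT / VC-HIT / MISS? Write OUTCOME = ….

#0 0x32→b12/s0 MISS; vc=[]
#1 0x8→b2/s0 MISS; vc=[12]
#2 0x33→b12/s0 VC-HIT; vc=[2]
#3 0x1b→b6/s0 MISS; vc=[2,12]
#4 0xa→b2/s0 VC-HIT; vc=[6,12]
#5 0x2b→b10/s0 MISS; vc=[6,12,2]
#6 0x1a→b6/s0 VC-HIT; vc=[10,12,2]
#7 0x18→b6/s0 L1-HIT; vc=[10,12,2]
#8 0x2b→b10/s0 VC-HIT; vc=[6,12,2]
#9 0x33→b12/s0 VC-HIT; vc=[6,10,2]
#10 0x2b→b10/s0 VC-HIT; vc=[6,12,2]
#11 0x9→b2/s0 VC-HIT; vc=[6,12,10]
#12 0x30→b12/s0 VC-HIT; vc=[6,2,10]
#13 0x1b→b6/s0 VC-HIT; vc=[12,2,10]
#14 0x2b→b10/s0 VC-HIT; vc=[12,2,6]
#15 0x18→b6/s0 VC-HIT; vc=[12,2,10]

OUTCOME = VC-HIT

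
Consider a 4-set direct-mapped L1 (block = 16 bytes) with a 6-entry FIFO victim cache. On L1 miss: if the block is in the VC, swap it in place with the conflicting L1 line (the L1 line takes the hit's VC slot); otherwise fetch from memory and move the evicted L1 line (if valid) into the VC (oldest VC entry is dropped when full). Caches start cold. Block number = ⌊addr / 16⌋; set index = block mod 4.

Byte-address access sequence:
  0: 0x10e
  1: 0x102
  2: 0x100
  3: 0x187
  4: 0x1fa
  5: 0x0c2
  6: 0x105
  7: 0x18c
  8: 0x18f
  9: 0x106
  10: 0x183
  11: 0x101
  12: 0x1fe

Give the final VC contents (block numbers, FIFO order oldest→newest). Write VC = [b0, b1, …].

  [0] addr=0x10e blk=16 s=0: MISS | VC []
  [1] addr=0x102 blk=16 s=0: L1-HIT | VC []
  [2] addr=0x100 blk=16 s=0: L1-HIT | VC []
  [3] addr=0x187 blk=24 s=0: MISS | VC [16]
  [4] addr=0x1fa blk=31 s=3: MISS | VC [16]
  [5] addr=0xc2 blk=12 s=0: MISS | VC [16, 24]
  [6] addr=0x105 blk=16 s=0: VC-HIT | VC [12, 24]
  [7] addr=0x18c blk=24 s=0: VC-HIT | VC [12, 16]
  [8] addr=0x18f blk=24 s=0: L1-HIT | VC [12, 16]
  [9] addr=0x106 blk=16 s=0: VC-HIT | VC [12, 24]
  [10] addr=0x183 blk=24 s=0: VC-HIT | VC [12, 16]
  [11] addr=0x101 blk=16 s=0: VC-HIT | VC [12, 24]
  [12] addr=0x1fe blk=31 s=3: L1-HIT | VC [12, 24]

VC = [12, 24]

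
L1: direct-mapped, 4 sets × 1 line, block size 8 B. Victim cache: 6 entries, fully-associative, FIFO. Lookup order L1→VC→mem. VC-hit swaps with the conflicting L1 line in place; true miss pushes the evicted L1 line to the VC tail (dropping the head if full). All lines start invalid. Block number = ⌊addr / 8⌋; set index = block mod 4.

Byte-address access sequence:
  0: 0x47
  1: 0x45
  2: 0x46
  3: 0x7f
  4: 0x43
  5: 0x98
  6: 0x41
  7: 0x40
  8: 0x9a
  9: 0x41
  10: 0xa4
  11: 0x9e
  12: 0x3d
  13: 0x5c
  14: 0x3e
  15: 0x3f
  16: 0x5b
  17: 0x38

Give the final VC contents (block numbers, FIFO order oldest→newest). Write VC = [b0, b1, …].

0: 0x47 (blk 8, set 0) → MISS  vc=[]
1: 0x45 (blk 8, set 0) → L1-HIT  vc=[]
2: 0x46 (blk 8, set 0) → L1-HIT  vc=[]
3: 0x7f (blk 15, set 3) → MISS  vc=[]
4: 0x43 (blk 8, set 0) → L1-HIT  vc=[]
5: 0x98 (blk 19, set 3) → MISS  vc=[15]
6: 0x41 (blk 8, set 0) → L1-HIT  vc=[15]
7: 0x40 (blk 8, set 0) → L1-HIT  vc=[15]
8: 0x9a (blk 19, set 3) → L1-HIT  vc=[15]
9: 0x41 (blk 8, set 0) → L1-HIT  vc=[15]
10: 0xa4 (blk 20, set 0) → MISS  vc=[15, 8]
11: 0x9e (blk 19, set 3) → L1-HIT  vc=[15, 8]
12: 0x3d (blk 7, set 3) → MISS  vc=[15, 8, 19]
13: 0x5c (blk 11, set 3) → MISS  vc=[15, 8, 19, 7]
14: 0x3e (blk 7, set 3) → VC-HIT  vc=[15, 8, 19, 11]
15: 0x3f (blk 7, set 3) → L1-HIT  vc=[15, 8, 19, 11]
16: 0x5b (blk 11, set 3) → VC-HIT  vc=[15, 8, 19, 7]
17: 0x38 (blk 7, set 3) → VC-HIT  vc=[15, 8, 19, 11]

VC = [15, 8, 19, 11]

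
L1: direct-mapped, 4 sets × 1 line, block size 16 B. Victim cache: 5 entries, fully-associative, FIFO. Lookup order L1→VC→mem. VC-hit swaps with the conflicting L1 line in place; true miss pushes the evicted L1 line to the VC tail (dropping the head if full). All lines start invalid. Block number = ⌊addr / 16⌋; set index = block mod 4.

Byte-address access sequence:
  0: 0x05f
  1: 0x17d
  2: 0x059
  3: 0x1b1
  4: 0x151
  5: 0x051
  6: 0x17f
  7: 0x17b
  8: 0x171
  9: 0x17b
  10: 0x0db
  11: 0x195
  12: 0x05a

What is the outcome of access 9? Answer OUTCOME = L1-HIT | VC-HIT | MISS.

  [0] addr=0x5f blk=5 s=1: MISS | VC []
  [1] addr=0x17d blk=23 s=3: MISS | VC []
  [2] addr=0x59 blk=5 s=1: L1-HIT | VC []
  [3] addr=0x1b1 blk=27 s=3: MISS | VC [23]
  [4] addr=0x151 blk=21 s=1: MISS | VC [23, 5]
  [5] addr=0x51 blk=5 s=1: VC-HIT | VC [23, 21]
  [6] addr=0x17f blk=23 s=3: VC-HIT | VC [27, 21]
  [7] addr=0x17b blk=23 s=3: L1-HIT | VC [27, 21]
  [8] addr=0x171 blk=23 s=3: L1-HIT | VC [27, 21]
  [9] addr=0x17b blk=23 s=3: L1-HIT | VC [27, 21]
  [10] addr=0xdb blk=13 s=1: MISS | VC [27, 21, 5]
  [11] addr=0x195 blk=25 s=1: MISS | VC [27, 21, 5, 13]
  [12] addr=0x5a blk=5 s=1: VC-HIT | VC [27, 21, 25, 13]

OUTCOME = L1-HIT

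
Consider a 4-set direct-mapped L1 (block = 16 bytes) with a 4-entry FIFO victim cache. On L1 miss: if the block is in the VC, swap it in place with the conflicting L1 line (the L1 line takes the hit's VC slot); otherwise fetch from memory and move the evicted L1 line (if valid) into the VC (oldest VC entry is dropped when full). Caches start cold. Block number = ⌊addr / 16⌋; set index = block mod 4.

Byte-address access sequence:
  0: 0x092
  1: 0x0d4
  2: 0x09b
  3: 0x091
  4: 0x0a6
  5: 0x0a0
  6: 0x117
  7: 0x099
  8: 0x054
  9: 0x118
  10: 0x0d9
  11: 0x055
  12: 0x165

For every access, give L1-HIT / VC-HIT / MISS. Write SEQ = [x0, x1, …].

0: 0x92 (blk 9, set 1) → MISS  vc=[]
1: 0xd4 (blk 13, set 1) → MISS  vc=[9]
2: 0x9b (blk 9, set 1) → VC-HIT  vc=[13]
3: 0x91 (blk 9, set 1) → L1-HIT  vc=[13]
4: 0xa6 (blk 10, set 2) → MISS  vc=[13]
5: 0xa0 (blk 10, set 2) → L1-HIT  vc=[13]
6: 0x117 (blk 17, set 1) → MISS  vc=[13, 9]
7: 0x99 (blk 9, set 1) → VC-HIT  vc=[13, 17]
8: 0x54 (blk 5, set 1) → MISS  vc=[13, 17, 9]
9: 0x118 (blk 17, set 1) → VC-HIT  vc=[13, 5, 9]
10: 0xd9 (blk 13, set 1) → VC-HIT  vc=[17, 5, 9]
11: 0x55 (blk 5, set 1) → VC-HIT  vc=[17, 13, 9]
12: 0x165 (blk 22, set 2) → MISS  vc=[17, 13, 9, 10]

SEQ = [MISS, MISS, VC-HIT, L1-HIT, MISS, L1-HIT, MISS, VC-HIT, MISS, VC-HIT, VC-HIT, VC-HIT, MISS]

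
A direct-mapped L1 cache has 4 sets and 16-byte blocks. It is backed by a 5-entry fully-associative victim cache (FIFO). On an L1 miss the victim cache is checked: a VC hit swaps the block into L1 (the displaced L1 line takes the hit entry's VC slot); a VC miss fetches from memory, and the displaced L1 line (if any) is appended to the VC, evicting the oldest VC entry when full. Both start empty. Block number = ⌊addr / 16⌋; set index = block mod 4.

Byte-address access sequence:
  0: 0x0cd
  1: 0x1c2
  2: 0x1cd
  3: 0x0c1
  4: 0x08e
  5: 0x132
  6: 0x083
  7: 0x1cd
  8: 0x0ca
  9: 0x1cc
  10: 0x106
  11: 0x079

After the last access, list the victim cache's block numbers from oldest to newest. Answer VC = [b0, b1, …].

  [0] addr=0xcd blk=12 s=0: MISS | VC []
  [1] addr=0x1c2 blk=28 s=0: MISS | VC [12]
  [2] addr=0x1cd blk=28 s=0: L1-HIT | VC [12]
  [3] addr=0xc1 blk=12 s=0: VC-HIT | VC [28]
  [4] addr=0x8e blk=8 s=0: MISS | VC [28, 12]
  [5] addr=0x132 blk=19 s=3: MISS | VC [28, 12]
  [6] addr=0x83 blk=8 s=0: L1-HIT | VC [28, 12]
  [7] addr=0x1cd blk=28 s=0: VC-HIT | VC [8, 12]
  [8] addr=0xca blk=12 s=0: VC-HIT | VC [8, 28]
  [9] addr=0x1cc blk=28 s=0: VC-HIT | VC [8, 12]
  [10] addr=0x106 blk=16 s=0: MISS | VC [8, 12, 28]
  [11] addr=0x79 blk=7 s=3: MISS | VC [8, 12, 28, 19]

VC = [8, 12, 28, 19]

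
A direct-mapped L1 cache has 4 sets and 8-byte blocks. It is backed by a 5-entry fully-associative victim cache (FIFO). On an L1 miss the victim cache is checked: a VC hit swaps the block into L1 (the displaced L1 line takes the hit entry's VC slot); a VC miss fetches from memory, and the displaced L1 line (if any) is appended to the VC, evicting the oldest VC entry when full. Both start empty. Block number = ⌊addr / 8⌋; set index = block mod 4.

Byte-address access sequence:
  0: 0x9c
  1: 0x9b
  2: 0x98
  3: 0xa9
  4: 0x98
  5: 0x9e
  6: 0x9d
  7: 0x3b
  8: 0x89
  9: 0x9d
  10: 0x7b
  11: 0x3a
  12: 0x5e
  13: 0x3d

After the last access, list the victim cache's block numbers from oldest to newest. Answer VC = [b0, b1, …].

VC = [15, 21, 19, 11]

0: 0x9c (blk 19, set 3) → MISS  vc=[]
1: 0x9b (blk 19, set 3) → L1-HIT  vc=[]
2: 0x98 (blk 19, set 3) → L1-HIT  vc=[]
3: 0xa9 (blk 21, set 1) → MISS  vc=[]
4: 0x98 (blk 19, set 3) → L1-HIT  vc=[]
5: 0x9e (blk 19, set 3) → L1-HIT  vc=[]
6: 0x9d (blk 19, set 3) → L1-HIT  vc=[]
7: 0x3b (blk 7, set 3) → MISS  vc=[19]
8: 0x89 (blk 17, set 1) → MISS  vc=[19, 21]
9: 0x9d (blk 19, set 3) → VC-HIT  vc=[7, 21]
10: 0x7b (blk 15, set 3) → MISS  vc=[7, 21, 19]
11: 0x3a (blk 7, set 3) → VC-HIT  vc=[15, 21, 19]
12: 0x5e (blk 11, set 3) → MISS  vc=[15, 21, 19, 7]
13: 0x3d (blk 7, set 3) → VC-HIT  vc=[15, 21, 19, 11]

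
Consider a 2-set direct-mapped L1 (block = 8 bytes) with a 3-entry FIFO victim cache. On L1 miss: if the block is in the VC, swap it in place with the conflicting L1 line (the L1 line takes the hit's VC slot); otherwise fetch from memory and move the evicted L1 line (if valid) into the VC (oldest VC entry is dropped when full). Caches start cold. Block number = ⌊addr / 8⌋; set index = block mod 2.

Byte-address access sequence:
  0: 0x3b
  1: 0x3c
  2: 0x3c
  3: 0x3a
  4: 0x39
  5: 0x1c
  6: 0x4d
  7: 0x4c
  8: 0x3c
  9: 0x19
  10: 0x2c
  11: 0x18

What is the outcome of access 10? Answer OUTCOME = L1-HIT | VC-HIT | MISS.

#0 0x3b→b7/s1 MISS; vc=[]
#1 0x3c→b7/s1 L1-HIT; vc=[]
#2 0x3c→b7/s1 L1-HIT; vc=[]
#3 0x3a→b7/s1 L1-HIT; vc=[]
#4 0x39→b7/s1 L1-HIT; vc=[]
#5 0x1c→b3/s1 MISS; vc=[7]
#6 0x4d→b9/s1 MISS; vc=[7,3]
#7 0x4c→b9/s1 L1-HIT; vc=[7,3]
#8 0x3c→b7/s1 VC-HIT; vc=[9,3]
#9 0x19→b3/s1 VC-HIT; vc=[9,7]
#10 0x2c→b5/s1 MISS; vc=[9,7,3]
#11 0x18→b3/s1 VC-HIT; vc=[9,7,5]

OUTCOME = MISS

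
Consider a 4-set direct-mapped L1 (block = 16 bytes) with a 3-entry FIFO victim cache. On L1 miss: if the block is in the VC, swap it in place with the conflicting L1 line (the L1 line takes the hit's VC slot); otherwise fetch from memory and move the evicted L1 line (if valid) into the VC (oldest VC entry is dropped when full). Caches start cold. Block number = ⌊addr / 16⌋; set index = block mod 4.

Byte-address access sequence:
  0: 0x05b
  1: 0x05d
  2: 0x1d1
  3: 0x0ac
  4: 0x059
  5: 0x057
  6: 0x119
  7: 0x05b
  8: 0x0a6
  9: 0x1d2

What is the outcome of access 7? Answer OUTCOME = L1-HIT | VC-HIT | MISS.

0: 0x5b (blk 5, set 1) → MISS  vc=[]
1: 0x5d (blk 5, set 1) → L1-HIT  vc=[]
2: 0x1d1 (blk 29, set 1) → MISS  vc=[5]
3: 0xac (blk 10, set 2) → MISS  vc=[5]
4: 0x59 (blk 5, set 1) → VC-HIT  vc=[29]
5: 0x57 (blk 5, set 1) → L1-HIT  vc=[29]
6: 0x119 (blk 17, set 1) → MISS  vc=[29, 5]
7: 0x5b (blk 5, set 1) → VC-HIT  vc=[29, 17]
8: 0xa6 (blk 10, set 2) → L1-HIT  vc=[29, 17]
9: 0x1d2 (blk 29, set 1) → VC-HIT  vc=[5, 17]

OUTCOME = VC-HIT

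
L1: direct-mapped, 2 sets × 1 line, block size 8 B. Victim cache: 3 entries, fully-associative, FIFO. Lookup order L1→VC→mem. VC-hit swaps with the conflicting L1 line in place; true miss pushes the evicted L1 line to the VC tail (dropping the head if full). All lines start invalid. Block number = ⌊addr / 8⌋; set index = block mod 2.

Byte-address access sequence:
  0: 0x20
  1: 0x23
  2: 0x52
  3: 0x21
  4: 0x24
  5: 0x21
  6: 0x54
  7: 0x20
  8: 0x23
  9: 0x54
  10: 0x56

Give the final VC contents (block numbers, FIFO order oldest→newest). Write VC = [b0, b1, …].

  [0] addr=0x20 blk=4 s=0: MISS | VC []
  [1] addr=0x23 blk=4 s=0: L1-HIT | VC []
  [2] addr=0x52 blk=10 s=0: MISS | VC [4]
  [3] addr=0x21 blk=4 s=0: VC-HIT | VC [10]
  [4] addr=0x24 blk=4 s=0: L1-HIT | VC [10]
  [5] addr=0x21 blk=4 s=0: L1-HIT | VC [10]
  [6] addr=0x54 blk=10 s=0: VC-HIT | VC [4]
  [7] addr=0x20 blk=4 s=0: VC-HIT | VC [10]
  [8] addr=0x23 blk=4 s=0: L1-HIT | VC [10]
  [9] addr=0x54 blk=10 s=0: VC-HIT | VC [4]
  [10] addr=0x56 blk=10 s=0: L1-HIT | VC [4]

VC = [4]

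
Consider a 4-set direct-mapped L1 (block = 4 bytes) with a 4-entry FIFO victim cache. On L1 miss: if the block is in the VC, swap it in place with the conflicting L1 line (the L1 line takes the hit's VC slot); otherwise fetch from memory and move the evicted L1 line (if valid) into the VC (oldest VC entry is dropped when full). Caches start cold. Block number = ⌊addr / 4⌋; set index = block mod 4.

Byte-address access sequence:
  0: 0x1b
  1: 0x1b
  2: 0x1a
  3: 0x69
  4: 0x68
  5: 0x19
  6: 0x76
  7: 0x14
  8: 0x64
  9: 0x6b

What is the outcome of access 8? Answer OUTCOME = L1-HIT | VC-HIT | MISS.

  [0] addr=0x1b blk=6 s=2: MISS | VC []
  [1] addr=0x1b blk=6 s=2: L1-HIT | VC []
  [2] addr=0x1a blk=6 s=2: L1-HIT | VC []
  [3] addr=0x69 blk=26 s=2: MISS | VC [6]
  [4] addr=0x68 blk=26 s=2: L1-HIT | VC [6]
  [5] addr=0x19 blk=6 s=2: VC-HIT | VC [26]
  [6] addr=0x76 blk=29 s=1: MISS | VC [26]
  [7] addr=0x14 blk=5 s=1: MISS | VC [26, 29]
  [8] addr=0x64 blk=25 s=1: MISS | VC [26, 29, 5]
  [9] addr=0x6b blk=26 s=2: VC-HIT | VC [6, 29, 5]

OUTCOME = MISS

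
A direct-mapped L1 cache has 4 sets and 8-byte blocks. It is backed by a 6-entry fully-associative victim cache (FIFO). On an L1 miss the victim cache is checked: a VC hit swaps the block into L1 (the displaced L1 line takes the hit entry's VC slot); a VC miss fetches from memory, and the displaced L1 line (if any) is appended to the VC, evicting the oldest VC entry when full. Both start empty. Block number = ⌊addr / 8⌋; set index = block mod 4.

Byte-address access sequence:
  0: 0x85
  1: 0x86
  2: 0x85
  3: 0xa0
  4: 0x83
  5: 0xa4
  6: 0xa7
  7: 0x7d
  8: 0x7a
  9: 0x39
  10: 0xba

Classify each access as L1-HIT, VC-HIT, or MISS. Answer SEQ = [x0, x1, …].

SEQ = [MISS, L1-HIT, L1-HIT, MISS, VC-HIT, VC-HIT, L1-HIT, MISS, L1-HIT, MISS, MISS]

  [0] addr=0x85 blk=16 s=0: MISS | VC []
  [1] addr=0x86 blk=16 s=0: L1-HIT | VC []
  [2] addr=0x85 blk=16 s=0: L1-HIT | VC []
  [3] addr=0xa0 blk=20 s=0: MISS | VC [16]
  [4] addr=0x83 blk=16 s=0: VC-HIT | VC [20]
  [5] addr=0xa4 blk=20 s=0: VC-HIT | VC [16]
  [6] addr=0xa7 blk=20 s=0: L1-HIT | VC [16]
  [7] addr=0x7d blk=15 s=3: MISS | VC [16]
  [8] addr=0x7a blk=15 s=3: L1-HIT | VC [16]
  [9] addr=0x39 blk=7 s=3: MISS | VC [16, 15]
  [10] addr=0xba blk=23 s=3: MISS | VC [16, 15, 7]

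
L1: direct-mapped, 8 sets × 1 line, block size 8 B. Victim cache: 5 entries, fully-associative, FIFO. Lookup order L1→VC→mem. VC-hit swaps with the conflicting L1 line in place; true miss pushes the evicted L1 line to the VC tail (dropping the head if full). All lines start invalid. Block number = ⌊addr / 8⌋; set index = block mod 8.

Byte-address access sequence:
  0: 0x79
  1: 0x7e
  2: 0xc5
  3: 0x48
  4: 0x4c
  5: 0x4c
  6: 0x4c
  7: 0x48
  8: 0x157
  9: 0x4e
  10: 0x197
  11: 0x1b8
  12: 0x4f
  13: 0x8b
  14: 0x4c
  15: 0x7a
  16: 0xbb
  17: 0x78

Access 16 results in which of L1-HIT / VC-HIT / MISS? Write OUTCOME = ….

OUTCOME = MISS

0: 0x79 (blk 15, set 7) → MISS  vc=[]
1: 0x7e (blk 15, set 7) → L1-HIT  vc=[]
2: 0xc5 (blk 24, set 0) → MISS  vc=[]
3: 0x48 (blk 9, set 1) → MISS  vc=[]
4: 0x4c (blk 9, set 1) → L1-HIT  vc=[]
5: 0x4c (blk 9, set 1) → L1-HIT  vc=[]
6: 0x4c (blk 9, set 1) → L1-HIT  vc=[]
7: 0x48 (blk 9, set 1) → L1-HIT  vc=[]
8: 0x157 (blk 42, set 2) → MISS  vc=[]
9: 0x4e (blk 9, set 1) → L1-HIT  vc=[]
10: 0x197 (blk 50, set 2) → MISS  vc=[42]
11: 0x1b8 (blk 55, set 7) → MISS  vc=[42, 15]
12: 0x4f (blk 9, set 1) → L1-HIT  vc=[42, 15]
13: 0x8b (blk 17, set 1) → MISS  vc=[42, 15, 9]
14: 0x4c (blk 9, set 1) → VC-HIT  vc=[42, 15, 17]
15: 0x7a (blk 15, set 7) → VC-HIT  vc=[42, 55, 17]
16: 0xbb (blk 23, set 7) → MISS  vc=[42, 55, 17, 15]
17: 0x78 (blk 15, set 7) → VC-HIT  vc=[42, 55, 17, 23]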